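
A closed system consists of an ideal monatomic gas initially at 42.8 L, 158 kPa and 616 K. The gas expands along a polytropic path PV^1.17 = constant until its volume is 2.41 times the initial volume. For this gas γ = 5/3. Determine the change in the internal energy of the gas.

-1410 J

n = P₁V₁/(RT₁) = 158×42.8/(8.314×616) = 1.32 mol.
Polytropic n=1.17: T₂ = T₁(V₁/V₂)^(n−1) = 616×(0.415)^0.17 = 530 K; P₂ = P₁(V₁/V₂)^n = 56.5 kPa.
For an ideal gas ΔU = nCvΔT with Cv = (3/2)R = 12.5 J/(mol·K).
ΔU = 1.32×12.5×(530−616) = -1410 J.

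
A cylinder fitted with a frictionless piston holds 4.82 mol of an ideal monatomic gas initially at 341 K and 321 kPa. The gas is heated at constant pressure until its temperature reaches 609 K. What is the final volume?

V₁ = nRT₁/P₁ = 4.82×8.314×341/321 = 42.6 L.
Isobaric: P stays 321 kPa; V/T = const ⇒ T₂ = 609 K, V₂ = 76.0 L.

76.0 L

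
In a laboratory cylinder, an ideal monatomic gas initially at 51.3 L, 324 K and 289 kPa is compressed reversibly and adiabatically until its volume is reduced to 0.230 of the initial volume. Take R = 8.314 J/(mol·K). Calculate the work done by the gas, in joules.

n = P₁V₁/(RT₁) = 289×51.3/(8.314×324) = 5.50 mol.
Adiabatic: TV^(γ−1) = const ⇒ T₂ = 324×(4.35)^0.667 = 863 K; PV^γ = const ⇒ P₂ = 3350 kPa.
ΔU = nCvΔT = 5.50×12.5×(863−324) = 37000 J.
Q = 0 for an adiabatic process, so W = −ΔU = -37000 J.

-37000 J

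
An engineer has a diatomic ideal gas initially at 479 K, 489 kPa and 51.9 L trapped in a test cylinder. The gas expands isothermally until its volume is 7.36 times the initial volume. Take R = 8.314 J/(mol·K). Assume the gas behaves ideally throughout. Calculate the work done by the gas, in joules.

n = P₁V₁/(RT₁) = 489×51.9/(8.314×479) = 6.37 mol.
Isothermal: T stays 479 K; PV = const ⇒ V₂ = 382 L, P₂ = 66.4 kPa.
W = nRT ln(V₂/V₁) = 6.37×8.314×479×ln(7.36) = 50700 J.

50700 J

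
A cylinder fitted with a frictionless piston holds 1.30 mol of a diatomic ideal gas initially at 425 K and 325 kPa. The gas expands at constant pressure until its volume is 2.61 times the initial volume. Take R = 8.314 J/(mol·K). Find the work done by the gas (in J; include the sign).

V₁ = nRT₁/P₁ = 1.30×8.314×425/325 = 14.1 L.
Isobaric: P stays 325 kPa; V/T = const ⇒ T₂ = 1110 K, V₂ = 36.9 L.
W = PΔV = 325×(36.9−14.1) kPa·L = 7400 J.

7400 J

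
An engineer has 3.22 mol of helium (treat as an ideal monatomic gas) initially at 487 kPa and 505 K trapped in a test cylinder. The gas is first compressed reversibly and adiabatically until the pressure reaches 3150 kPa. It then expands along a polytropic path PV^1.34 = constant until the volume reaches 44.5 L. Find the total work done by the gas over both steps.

12600 J

V₁ = nRT₁/P₁ = 3.22×8.314×505/487 = 27.8 L.
Step 1 — Adiabatic: T₂/T₁ = (P₂/P₁)^((γ−1)/γ) ⇒ T₂ = 505×(6.47)^0.400 = 1070 K; V₂ = 9.06 L.
ΔU = nCvΔT = 3.22×12.5×(1070−505) = 22500 J.
Q = 0 for an adiabatic process, so W = −ΔU = -22500 J.
State after step 1: P = 3150 kPa, V = 9.06 L, T = 1070 K.
Step 2 — Polytropic n=1.34: T₂ = T₁(V₁/V₂)^(n−1) = 1070×(0.204)^0.34 = 620 K; P₂ = P₁(V₁/V₂)^n = 373 kPa.
W = (P₁V₁−P₂V₂)/(n−1) = (3150×9.06−373×44.5)/0.34 = 35100 J.
ΔU = nCvΔT = 3.22×12.5×(620−1070) = -17900 J.
Q = ΔU + W = 17200 J.
Net over both steps: W = 12600 J, Q = 17200 J, ΔU = 4630 J.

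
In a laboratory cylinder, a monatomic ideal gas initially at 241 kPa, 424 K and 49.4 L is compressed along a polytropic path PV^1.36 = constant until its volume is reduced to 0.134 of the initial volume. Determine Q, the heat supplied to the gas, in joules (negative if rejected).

n = P₁V₁/(RT₁) = 241×49.4/(8.314×424) = 3.38 mol.
Polytropic n=1.36: T₂ = T₁(V₁/V₂)^(n−1) = 424×(7.46)^0.36 = 874 K; P₂ = P₁(V₁/V₂)^n = 3710 kPa.
W = (P₁V₁−P₂V₂)/(n−1) = (241×49.4−3710×6.62)/0.36 = -35100 J.
ΔU = nCvΔT = 3.38×12.5×(874−424) = 19000 J.
Q = ΔU + W = -16200 J.

-16200 J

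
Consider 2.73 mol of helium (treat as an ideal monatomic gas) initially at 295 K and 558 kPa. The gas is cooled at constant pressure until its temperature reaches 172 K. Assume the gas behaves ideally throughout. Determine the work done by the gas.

V₁ = nRT₁/P₁ = 2.73×8.314×295/558 = 12.0 L.
Isobaric: P stays 558 kPa; V/T = const ⇒ T₂ = 172 K, V₂ = 7.00 L.
W = PΔV = 558×(7.00−12.0) kPa·L = -2790 J.

-2790 J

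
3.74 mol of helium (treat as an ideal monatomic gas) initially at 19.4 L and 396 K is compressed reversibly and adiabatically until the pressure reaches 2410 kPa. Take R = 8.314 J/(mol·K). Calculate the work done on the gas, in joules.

13000 J

P₁ = nRT₁/V₁ = 3.74×8.314×396/19.4 = 635 kPa.
Adiabatic: T₂/T₁ = (P₂/P₁)^((γ−1)/γ) ⇒ T₂ = 396×(3.80)^0.400 = 675 K; V₂ = 8.71 L.
ΔU = nCvΔT = 3.74×12.5×(675−396) = 13000 J.
Q = 0 for an adiabatic process, so W = −ΔU = -13000 J.
Work done on the gas = −W_by = 13000 J.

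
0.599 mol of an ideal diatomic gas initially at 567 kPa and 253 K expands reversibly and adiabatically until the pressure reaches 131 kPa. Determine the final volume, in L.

6.33 L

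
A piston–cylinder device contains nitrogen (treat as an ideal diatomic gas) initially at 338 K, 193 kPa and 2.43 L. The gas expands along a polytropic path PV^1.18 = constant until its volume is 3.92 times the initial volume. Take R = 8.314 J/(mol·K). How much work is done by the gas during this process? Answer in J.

568 J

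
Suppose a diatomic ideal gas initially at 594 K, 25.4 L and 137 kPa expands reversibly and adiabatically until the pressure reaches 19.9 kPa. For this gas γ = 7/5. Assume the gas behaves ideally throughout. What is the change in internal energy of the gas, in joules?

-3690 J

n = P₁V₁/(RT₁) = 137×25.4/(8.314×594) = 0.705 mol.
Adiabatic: T₂/T₁ = (P₂/P₁)^((γ−1)/γ) ⇒ T₂ = 594×(0.145)^0.286 = 342 K; V₂ = 101 L.
For an ideal gas ΔU = nCvΔT with Cv = (5/2)R = 20.8 J/(mol·K).
ΔU = 0.705×20.8×(342−594) = -3690 J.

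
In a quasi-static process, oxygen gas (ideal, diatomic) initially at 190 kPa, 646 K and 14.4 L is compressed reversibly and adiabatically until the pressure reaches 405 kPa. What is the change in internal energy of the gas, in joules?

1650 J

n = P₁V₁/(RT₁) = 190×14.4/(8.314×646) = 0.509 mol.
Adiabatic: T₂/T₁ = (P₂/P₁)^((γ−1)/γ) ⇒ T₂ = 646×(2.13)^0.286 = 802 K; V₂ = 8.39 L.
For an ideal gas ΔU = nCvΔT with Cv = (5/2)R = 20.8 J/(mol·K).
ΔU = 0.509×20.8×(802−646) = 1650 J.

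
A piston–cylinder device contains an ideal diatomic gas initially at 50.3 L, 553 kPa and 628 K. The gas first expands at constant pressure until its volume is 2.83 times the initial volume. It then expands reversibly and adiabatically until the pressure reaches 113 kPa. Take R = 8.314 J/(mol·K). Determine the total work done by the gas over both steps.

123000 J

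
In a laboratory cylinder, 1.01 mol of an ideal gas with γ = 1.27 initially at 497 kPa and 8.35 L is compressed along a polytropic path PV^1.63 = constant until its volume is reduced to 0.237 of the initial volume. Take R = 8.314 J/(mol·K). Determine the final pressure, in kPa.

5190 kPa

T₁ = P₁V₁/(nR) = 497×8.35/(1.01×8.314) = 494 K.
Polytropic n=1.63: T₂ = T₁(V₁/V₂)^(n−1) = 494×(4.22)^0.63 = 1220 K; P₂ = P₁(V₁/V₂)^n = 5190 kPa.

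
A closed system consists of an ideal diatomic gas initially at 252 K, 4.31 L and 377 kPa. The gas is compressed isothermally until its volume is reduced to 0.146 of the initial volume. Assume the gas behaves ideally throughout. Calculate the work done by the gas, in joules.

n = P₁V₁/(RT₁) = 377×4.31/(8.314×252) = 0.776 mol.
Isothermal: T stays 252 K; PV = const ⇒ V₂ = 0.629 L, P₂ = 2580 kPa.
W = nRT ln(V₂/V₁) = 0.776×8.314×252×ln(0.146) = -3130 J.

-3130 J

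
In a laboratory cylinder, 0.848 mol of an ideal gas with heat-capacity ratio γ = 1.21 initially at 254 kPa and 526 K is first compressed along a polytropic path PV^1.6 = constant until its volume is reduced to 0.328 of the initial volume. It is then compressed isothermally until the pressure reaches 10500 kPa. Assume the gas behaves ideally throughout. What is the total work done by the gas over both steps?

V₁ = nRT₁/P₁ = 0.848×8.314×526/254 = 14.6 L.
Step 1 — Polytropic n=1.6: T₂ = T₁(V₁/V₂)^(n−1) = 526×(3.05)^0.60 = 1030 K; P₂ = P₁(V₁/V₂)^n = 1510 kPa.
W = (P₁V₁−P₂V₂)/(n−1) = (254×14.6−1510×4.79)/0.60 = -5880 J.
ΔU = nCvΔT = 0.848×39.6×(1030−526) = 16800 J.
Q = ΔU + W = 10900 J.
State after step 1: P = 1510 kPa, V = 4.79 L, T = 1030 K.
Step 2 — Isothermal: T stays 1030 K; PV = const ⇒ V₂ = 0.689 L, P₂ = 10500 kPa.
ΔU = 0 (ideal gas, T constant).
W = nRT ln(V₂/V₁) = 0.848×8.314×1030×ln(0.144) = -14000 J.
Q = ΔU + W = -14000 J.
Net over both steps: W = -19900 J, Q = -3100 J, ΔU = 16800 J.

-19900 J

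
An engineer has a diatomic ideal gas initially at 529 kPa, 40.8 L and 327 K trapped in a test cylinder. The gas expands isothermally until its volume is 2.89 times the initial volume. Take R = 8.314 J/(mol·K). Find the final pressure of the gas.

183 kPa

Isothermal: T stays 327 K; PV = const ⇒ V₂ = 118 L, P₂ = 183 kPa.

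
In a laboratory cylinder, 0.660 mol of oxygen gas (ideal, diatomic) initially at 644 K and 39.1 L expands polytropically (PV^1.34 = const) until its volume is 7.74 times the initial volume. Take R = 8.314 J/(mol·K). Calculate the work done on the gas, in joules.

P₁ = nRT₁/V₁ = 0.660×8.314×644/39.1 = 90.4 kPa.
Polytropic n=1.34: T₂ = T₁(V₁/V₂)^(n−1) = 644×(0.129)^0.34 = 321 K; P₂ = P₁(V₁/V₂)^n = 5.82 kPa.
W = (P₁V₁−P₂V₂)/(n−1) = (90.4×39.1−5.82×303)/0.34 = 5210 J.
Work done on the gas = −W_by = -5210 J.

-5210 J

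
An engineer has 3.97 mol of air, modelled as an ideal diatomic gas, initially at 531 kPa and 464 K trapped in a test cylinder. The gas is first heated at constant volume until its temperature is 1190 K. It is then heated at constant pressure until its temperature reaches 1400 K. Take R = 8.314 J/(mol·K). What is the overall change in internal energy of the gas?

77200 J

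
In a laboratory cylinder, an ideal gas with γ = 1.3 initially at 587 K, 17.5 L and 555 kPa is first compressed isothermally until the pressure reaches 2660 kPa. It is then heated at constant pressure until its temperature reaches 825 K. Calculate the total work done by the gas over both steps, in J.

-11300 J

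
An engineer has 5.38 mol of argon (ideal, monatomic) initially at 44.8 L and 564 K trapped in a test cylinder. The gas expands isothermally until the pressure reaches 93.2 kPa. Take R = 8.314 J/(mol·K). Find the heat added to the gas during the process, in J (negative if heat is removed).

45400 J

P₁ = nRT₁/V₁ = 5.38×8.314×564/44.8 = 563 kPa.
Isothermal: T stays 564 K; PV = const ⇒ V₂ = 271 L, P₂ = 93.2 kPa.
ΔU = 0 (ideal gas, T constant).
W = nRT ln(V₂/V₁) = 5.38×8.314×564×ln(6.04) = 45400 J.
Q = ΔU + W = 45400 J.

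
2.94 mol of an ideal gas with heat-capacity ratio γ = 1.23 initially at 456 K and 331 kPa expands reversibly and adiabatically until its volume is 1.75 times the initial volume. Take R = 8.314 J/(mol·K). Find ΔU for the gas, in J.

-5850 J

V₁ = nRT₁/P₁ = 2.94×8.314×456/331 = 33.7 L.
Adiabatic: TV^(γ−1) = const ⇒ T₂ = 456×(0.571)^0.230 = 401 K; PV^γ = const ⇒ P₂ = 166 kPa.
For an ideal gas ΔU = nCvΔT with Cv = R/(γ−1) = 36.1 J/(mol·K).
ΔU = 2.94×36.1×(401−456) = -5850 J.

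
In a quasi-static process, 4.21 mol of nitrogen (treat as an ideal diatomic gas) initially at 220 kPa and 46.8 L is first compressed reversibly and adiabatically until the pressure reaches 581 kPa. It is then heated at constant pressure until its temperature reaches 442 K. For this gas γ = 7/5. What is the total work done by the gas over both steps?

-6350 J

T₁ = P₁V₁/(nR) = 220×46.8/(4.21×8.314) = 294 K.
Step 1 — Adiabatic: T₂/T₁ = (P₂/P₁)^((γ−1)/γ) ⇒ T₂ = 294×(2.64)^0.286 = 388 K; V₂ = 23.4 L.
ΔU = nCvΔT = 4.21×20.8×(388−294) = 8230 J.
Q = 0 for an adiabatic process, so W = −ΔU = -8230 J.
State after step 1: P = 581 kPa, V = 23.4 L, T = 388 K.
Step 2 — Isobaric: P stays 581 kPa; V/T = const ⇒ T₂ = 442 K, V₂ = 26.6 L.
W = PΔV = 581×(26.6−23.4) kPa·L = 1880 J.
ΔU = nCvΔT = 4.21×20.8×(442−388) = 4710 J.
Q = ΔU + W = nCpΔT = 6590 J.
Net over both steps: W = -6350 J, Q = 6590 J, ΔU = 12900 J.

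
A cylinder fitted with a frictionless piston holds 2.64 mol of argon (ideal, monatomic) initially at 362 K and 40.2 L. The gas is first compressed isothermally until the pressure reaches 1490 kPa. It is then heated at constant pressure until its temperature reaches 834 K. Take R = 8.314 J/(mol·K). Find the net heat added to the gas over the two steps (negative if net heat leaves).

P₁ = nRT₁/V₁ = 2.64×8.314×362/40.2 = 198 kPa.
Step 1 — Isothermal: T stays 362 K; PV = const ⇒ V₂ = 5.33 L, P₂ = 1490 kPa.
ΔU = 0 (ideal gas, T constant).
W = nRT ln(V₂/V₁) = 2.64×8.314×362×ln(0.133) = -16100 J.
Q = ΔU + W = -16100 J.
State after step 1: P = 1490 kPa, V = 5.33 L, T = 362 K.
Step 2 — Isobaric: P stays 1490 kPa; V/T = const ⇒ T₂ = 834 K, V₂ = 12.3 L.
W = PΔV = 1490×(12.3−5.33) kPa·L = 10400 J.
ΔU = nCvΔT = 2.64×12.5×(834−362) = 15500 J.
Q = ΔU + W = nCpΔT = 25900 J.
Net over both steps: W = -5690 J, Q = 9850 J, ΔU = 15500 J.

9850 J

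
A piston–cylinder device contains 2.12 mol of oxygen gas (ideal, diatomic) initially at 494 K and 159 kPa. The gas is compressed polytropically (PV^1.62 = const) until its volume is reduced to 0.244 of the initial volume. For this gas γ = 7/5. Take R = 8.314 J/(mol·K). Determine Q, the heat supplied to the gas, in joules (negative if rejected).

10800 J

V₁ = nRT₁/P₁ = 2.12×8.314×494/159 = 54.8 L.
Polytropic n=1.62: T₂ = T₁(V₁/V₂)^(n−1) = 494×(4.10)^0.62 = 1180 K; P₂ = P₁(V₁/V₂)^n = 1560 kPa.
W = (P₁V₁−P₂V₂)/(n−1) = (159×54.8−1560×13.4)/0.62 = -19600 J.
ΔU = nCvΔT = 2.12×20.8×(1180−494) = 30400 J.
Q = ΔU + W = 10800 J.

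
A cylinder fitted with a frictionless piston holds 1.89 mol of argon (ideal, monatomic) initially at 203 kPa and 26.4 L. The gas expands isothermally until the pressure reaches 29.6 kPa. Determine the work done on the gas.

T₁ = P₁V₁/(nR) = 203×26.4/(1.89×8.314) = 341 K.
Isothermal: T stays 341 K; PV = const ⇒ V₂ = 181 L, P₂ = 29.6 kPa.
W = nRT ln(V₂/V₁) = 1.89×8.314×341×ln(6.86) = 10300 J.
Work done on the gas = −W_by = -10300 J.

-10300 J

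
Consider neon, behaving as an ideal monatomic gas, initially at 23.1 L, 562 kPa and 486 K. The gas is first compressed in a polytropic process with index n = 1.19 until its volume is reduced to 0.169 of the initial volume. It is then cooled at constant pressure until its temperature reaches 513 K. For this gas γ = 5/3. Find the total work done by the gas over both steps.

-32000 J

n = P₁V₁/(RT₁) = 562×23.1/(8.314×486) = 3.21 mol.
Step 1 — Polytropic n=1.19: T₂ = T₁(V₁/V₂)^(n−1) = 486×(5.92)^0.19 = 681 K; P₂ = P₁(V₁/V₂)^n = 4660 kPa.
W = (P₁V₁−P₂V₂)/(n−1) = (562×23.1−4660×3.90)/0.19 = -27500 J.
ΔU = nCvΔT = 3.21×12.5×(681−486) = 7830 J.
Q = ΔU + W = -19600 J.
State after step 1: P = 4660 kPa, V = 3.90 L, T = 681 K.
Step 2 — Isobaric: P stays 4660 kPa; V/T = const ⇒ T₂ = 513 K, V₂ = 2.94 L.
W = PΔV = 4660×(2.94−3.90) kPa·L = -4500 J.
ΔU = nCvΔT = 3.21×12.5×(513−681) = -6740 J.
Q = ΔU + W = nCpΔT = -11200 J.
Net over both steps: W = -32000 J, Q = -30900 J, ΔU = 1080 J.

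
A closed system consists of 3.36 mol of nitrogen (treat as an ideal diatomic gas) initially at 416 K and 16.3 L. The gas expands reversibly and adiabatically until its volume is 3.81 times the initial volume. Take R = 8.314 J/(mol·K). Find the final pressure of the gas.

P₁ = nRT₁/V₁ = 3.36×8.314×416/16.3 = 713 kPa.
Adiabatic: TV^(γ−1) = const ⇒ T₂ = 416×(0.262)^0.400 = 244 K; PV^γ = const ⇒ P₂ = 110 kPa.

110 kPa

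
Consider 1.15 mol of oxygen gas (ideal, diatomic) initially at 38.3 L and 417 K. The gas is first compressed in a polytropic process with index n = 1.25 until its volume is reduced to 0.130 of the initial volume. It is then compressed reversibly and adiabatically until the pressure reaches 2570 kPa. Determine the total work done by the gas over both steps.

P₁ = nRT₁/V₁ = 1.15×8.314×417/38.3 = 104 kPa.
Step 1 — Polytropic n=1.25: T₂ = T₁(V₁/V₂)^(n−1) = 417×(7.69)^0.25 = 694 K; P₂ = P₁(V₁/V₂)^n = 1330 kPa.
W = (P₁V₁−P₂V₂)/(n−1) = (104×38.3−1330×4.98)/0.25 = -10600 J.
ΔU = nCvΔT = 1.15×20.8×(694−417) = 6630 J.
Q = ΔU + W = -3980 J.
State after step 1: P = 1330 kPa, V = 4.98 L, T = 694 K.
Step 2 — Adiabatic: T₂/T₁ = (P₂/P₁)^((γ−1)/γ) ⇒ T₂ = 694×(1.93)^0.286 = 838 K; V₂ = 3.12 L.
ΔU = nCvΔT = 1.15×20.8×(838−694) = 3420 J.
Q = 0 for an adiabatic process, so W = −ΔU = -3420 J.
Net over both steps: W = -14000 J, Q = -3980 J, ΔU = 10100 J.

-14000 J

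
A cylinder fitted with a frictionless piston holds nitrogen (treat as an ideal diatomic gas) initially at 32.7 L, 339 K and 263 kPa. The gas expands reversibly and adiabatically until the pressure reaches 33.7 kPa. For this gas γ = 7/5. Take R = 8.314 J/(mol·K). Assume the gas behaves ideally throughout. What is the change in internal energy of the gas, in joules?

n = P₁V₁/(RT₁) = 263×32.7/(8.314×339) = 3.05 mol.
Adiabatic: T₂/T₁ = (P₂/P₁)^((γ−1)/γ) ⇒ T₂ = 339×(0.128)^0.286 = 188 K; V₂ = 142 L.
For an ideal gas ΔU = nCvΔT with Cv = (5/2)R = 20.8 J/(mol·K).
ΔU = 3.05×20.8×(188−339) = -9550 J.

-9550 J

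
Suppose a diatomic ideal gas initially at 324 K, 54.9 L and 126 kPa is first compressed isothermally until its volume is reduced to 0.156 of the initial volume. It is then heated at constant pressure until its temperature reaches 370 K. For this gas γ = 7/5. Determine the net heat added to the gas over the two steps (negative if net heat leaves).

-9410 J

n = P₁V₁/(RT₁) = 126×54.9/(8.314×324) = 2.57 mol.
Step 1 — Isothermal: T stays 324 K; PV = const ⇒ V₂ = 8.56 L, P₂ = 808 kPa.
ΔU = 0 (ideal gas, T constant).
W = nRT ln(V₂/V₁) = 2.57×8.314×324×ln(0.156) = -12900 J.
Q = ΔU + W = -12900 J.
State after step 1: P = 808 kPa, V = 8.56 L, T = 324 K.
Step 2 — Isobaric: P stays 808 kPa; V/T = const ⇒ T₂ = 370 K, V₂ = 9.78 L.
W = PΔV = 808×(9.78−8.56) kPa·L = 982 J.
ΔU = nCvΔT = 2.57×20.8×(370−324) = 2460 J.
Q = ΔU + W = nCpΔT = 3440 J.
Net over both steps: W = -11900 J, Q = -9410 J, ΔU = 2460 J.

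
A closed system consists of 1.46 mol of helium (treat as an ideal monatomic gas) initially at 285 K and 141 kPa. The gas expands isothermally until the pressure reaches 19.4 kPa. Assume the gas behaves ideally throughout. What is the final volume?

178 L

V₁ = nRT₁/P₁ = 1.46×8.314×285/141 = 24.5 L.
Isothermal: T stays 285 K; PV = const ⇒ V₂ = 178 L, P₂ = 19.4 kPa.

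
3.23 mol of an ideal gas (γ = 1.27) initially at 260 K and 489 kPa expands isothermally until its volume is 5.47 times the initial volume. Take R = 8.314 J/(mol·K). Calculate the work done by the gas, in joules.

11900 J

V₁ = nRT₁/P₁ = 3.23×8.314×260/489 = 14.3 L.
Isothermal: T stays 260 K; PV = const ⇒ V₂ = 78.1 L, P₂ = 89.4 kPa.
W = nRT ln(V₂/V₁) = 3.23×8.314×260×ln(5.47) = 11900 J.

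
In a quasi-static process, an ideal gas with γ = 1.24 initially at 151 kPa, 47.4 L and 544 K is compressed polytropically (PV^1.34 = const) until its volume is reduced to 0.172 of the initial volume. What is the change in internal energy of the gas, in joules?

24400 J

n = P₁V₁/(RT₁) = 151×47.4/(8.314×544) = 1.58 mol.
Polytropic n=1.34: T₂ = T₁(V₁/V₂)^(n−1) = 544×(5.81)^0.34 = 990 K; P₂ = P₁(V₁/V₂)^n = 1600 kPa.
For an ideal gas ΔU = nCvΔT with Cv = R/(γ−1) = 34.6 J/(mol·K).
ΔU = 1.58×34.6×(990−544) = 24400 J.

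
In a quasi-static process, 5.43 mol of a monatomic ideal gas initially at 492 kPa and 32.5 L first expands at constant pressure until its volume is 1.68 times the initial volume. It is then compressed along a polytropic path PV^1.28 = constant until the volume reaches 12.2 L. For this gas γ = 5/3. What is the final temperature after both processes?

T₁ = P₁V₁/(nR) = 492×32.5/(5.43×8.314) = 354 K.
Step 1 — Isobaric: P stays 492 kPa; V/T = const ⇒ T₂ = 595 K, V₂ = 54.6 L.
W = PΔV = 492×(54.6−32.5) kPa·L = 10900 J.
ΔU = nCvΔT = 5.43×12.5×(595−354) = 16300 J.
Q = ΔU + W = nCpΔT = 27200 J.
State after step 1: P = 492 kPa, V = 54.6 L, T = 595 K.
Step 2 — Polytropic n=1.28: T₂ = T₁(V₁/V₂)^(n−1) = 595×(4.48)^0.28 = 905 K; P₂ = P₁(V₁/V₂)^n = 3350 kPa.
W = (P₁V₁−P₂V₂)/(n−1) = (492×54.6−3350×12.2)/0.28 = -50000 J.
ΔU = nCvΔT = 5.43×12.5×(905−595) = 21000 J.
Q = ΔU + W = -29000 J.
Net over both steps: W = -39100 J, Q = -1830 J, ΔU = 37300 J.

905 K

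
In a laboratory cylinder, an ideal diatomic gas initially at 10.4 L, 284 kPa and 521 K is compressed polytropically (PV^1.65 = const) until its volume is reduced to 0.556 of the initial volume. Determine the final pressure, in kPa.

Polytropic n=1.65: T₂ = T₁(V₁/V₂)^(n−1) = 521×(1.80)^0.65 = 763 K; P₂ = P₁(V₁/V₂)^n = 748 kPa.

748 kPa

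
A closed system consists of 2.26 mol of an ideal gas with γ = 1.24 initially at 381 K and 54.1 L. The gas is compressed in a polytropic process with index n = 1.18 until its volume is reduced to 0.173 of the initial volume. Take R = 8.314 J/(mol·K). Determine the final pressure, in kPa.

P₁ = nRT₁/V₁ = 2.26×8.314×381/54.1 = 132 kPa.
Polytropic n=1.18: T₂ = T₁(V₁/V₂)^(n−1) = 381×(5.78)^0.18 = 522 K; P₂ = P₁(V₁/V₂)^n = 1050 kPa.

1050 kPa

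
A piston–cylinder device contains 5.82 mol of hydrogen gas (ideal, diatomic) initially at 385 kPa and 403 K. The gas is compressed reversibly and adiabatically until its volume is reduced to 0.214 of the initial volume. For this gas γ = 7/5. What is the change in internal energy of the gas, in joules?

V₁ = nRT₁/P₁ = 5.82×8.314×403/385 = 50.6 L.
Adiabatic: TV^(γ−1) = const ⇒ T₂ = 403×(4.67)^0.400 = 747 K; PV^γ = const ⇒ P₂ = 3330 kPa.
For an ideal gas ΔU = nCvΔT with Cv = (5/2)R = 20.8 J/(mol·K).
ΔU = 5.82×20.8×(747−403) = 41600 J.

41600 J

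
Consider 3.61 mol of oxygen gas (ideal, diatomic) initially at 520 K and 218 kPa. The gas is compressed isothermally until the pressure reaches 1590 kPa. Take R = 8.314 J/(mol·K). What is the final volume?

9.82 L

V₁ = nRT₁/P₁ = 3.61×8.314×520/218 = 71.6 L.
Isothermal: T stays 520 K; PV = const ⇒ V₂ = 9.82 L, P₂ = 1590 kPa.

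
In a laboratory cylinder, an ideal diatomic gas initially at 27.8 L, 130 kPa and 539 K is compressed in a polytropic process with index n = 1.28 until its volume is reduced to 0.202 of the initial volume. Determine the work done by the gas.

n = P₁V₁/(RT₁) = 130×27.8/(8.314×539) = 0.806 mol.
Polytropic n=1.28: T₂ = T₁(V₁/V₂)^(n−1) = 539×(4.95)^0.28 = 844 K; P₂ = P₁(V₁/V₂)^n = 1010 kPa.
W = (P₁V₁−P₂V₂)/(n−1) = (130×27.8−1010×5.62)/0.28 = -7290 J.

-7290 J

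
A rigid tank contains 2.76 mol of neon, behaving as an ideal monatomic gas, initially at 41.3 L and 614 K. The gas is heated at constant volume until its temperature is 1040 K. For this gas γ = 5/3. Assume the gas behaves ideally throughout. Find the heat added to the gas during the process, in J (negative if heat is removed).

14700 J

P₁ = nRT₁/V₁ = 2.76×8.314×614/41.3 = 341 kPa.
Isochoric: V stays 41.3 L; P/T = const ⇒ T₂ = 1040 K, P₂ = 578 kPa.
W = 0 (no volume change).
ΔU = nCvΔT = 2.76×12.5×(1040−614) = 14700 J.
Q = ΔU = 14700 J.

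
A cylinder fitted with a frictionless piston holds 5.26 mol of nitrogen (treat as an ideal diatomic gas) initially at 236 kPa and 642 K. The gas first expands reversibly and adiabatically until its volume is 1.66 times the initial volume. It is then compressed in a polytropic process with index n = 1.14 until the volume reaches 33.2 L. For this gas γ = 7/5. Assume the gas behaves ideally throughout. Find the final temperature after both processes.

673 K

V₁ = nRT₁/P₁ = 5.26×8.314×642/236 = 119 L.
Step 1 — Adiabatic: TV^(γ−1) = const ⇒ T₂ = 642×(0.602)^0.400 = 524 K; PV^γ = const ⇒ P₂ = 116 kPa.
ΔU = nCvΔT = 5.26×20.8×(524−642) = -12900 J.
Q = 0 for an adiabatic process, so W = −ΔU = 12900 J.
State after step 1: P = 116 kPa, V = 197 L, T = 524 K.
Step 2 — Polytropic n=1.14: T₂ = T₁(V₁/V₂)^(n−1) = 524×(5.95)^0.14 = 673 K; P₂ = P₁(V₁/V₂)^n = 886 kPa.
W = (P₁V₁−P₂V₂)/(n−1) = (116×197−886×33.2)/0.14 = -46400 J.
ΔU = nCvΔT = 5.26×20.8×(673−524) = 16300 J.
Q = ΔU + W = -30200 J.
Net over both steps: W = -33600 J, Q = -30200 J, ΔU = 3370 J.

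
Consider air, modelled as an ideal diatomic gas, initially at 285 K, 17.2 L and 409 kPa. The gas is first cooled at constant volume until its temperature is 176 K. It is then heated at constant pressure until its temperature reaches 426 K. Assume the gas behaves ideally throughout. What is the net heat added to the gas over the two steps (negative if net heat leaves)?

n = P₁V₁/(RT₁) = 409×17.2/(8.314×285) = 2.97 mol.
Step 1 — Isochoric: V stays 17.2 L; P/T = const ⇒ T₂ = 176 K, P₂ = 253 kPa.
W = 0 (no volume change).
ΔU = nCvΔT = 2.97×20.8×(176−285) = -6730 J.
Q = ΔU = -6730 J.
State after step 1: P = 253 kPa, V = 17.2 L, T = 176 K.
Step 2 — Isobaric: P stays 253 kPa; V/T = const ⇒ T₂ = 426 K, V₂ = 41.6 L.
W = PΔV = 253×(41.6−17.2) kPa·L = 6170 J.
ΔU = nCvΔT = 2.97×20.8×(426−176) = 15400 J.
Q = ΔU + W = nCpΔT = 21600 J.
Net over both steps: W = 6170 J, Q = 14900 J, ΔU = 8700 J.

14900 J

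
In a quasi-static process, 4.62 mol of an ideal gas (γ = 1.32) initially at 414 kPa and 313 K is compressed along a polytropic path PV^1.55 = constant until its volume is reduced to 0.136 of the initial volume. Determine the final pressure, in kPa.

V₁ = nRT₁/P₁ = 4.62×8.314×313/414 = 29.0 L.
Polytropic n=1.55: T₂ = T₁(V₁/V₂)^(n−1) = 313×(7.35)^0.55 = 938 K; P₂ = P₁(V₁/V₂)^n = 9120 kPa.

9120 kPa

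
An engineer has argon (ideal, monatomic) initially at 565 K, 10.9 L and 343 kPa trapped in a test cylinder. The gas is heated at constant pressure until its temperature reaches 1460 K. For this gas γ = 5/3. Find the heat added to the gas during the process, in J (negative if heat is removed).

14800 J

n = P₁V₁/(RT₁) = 343×10.9/(8.314×565) = 0.796 mol.
Isobaric: P stays 343 kPa; V/T = const ⇒ T₂ = 1460 K, V₂ = 28.2 L.
W = PΔV = 343×(28.2−10.9) kPa·L = 5920 J.
ΔU = nCvΔT = 0.796×12.5×(1460−565) = 8880 J.
Q = ΔU + W = nCpΔT = 14800 J.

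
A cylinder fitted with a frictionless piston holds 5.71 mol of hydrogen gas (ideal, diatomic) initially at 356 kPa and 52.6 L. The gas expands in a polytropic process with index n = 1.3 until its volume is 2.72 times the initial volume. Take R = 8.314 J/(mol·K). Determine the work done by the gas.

16200 J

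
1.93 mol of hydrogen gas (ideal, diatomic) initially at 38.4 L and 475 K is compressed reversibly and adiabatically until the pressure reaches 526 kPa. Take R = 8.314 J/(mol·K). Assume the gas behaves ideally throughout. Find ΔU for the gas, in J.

P₁ = nRT₁/V₁ = 1.93×8.314×475/38.4 = 198 kPa.
Adiabatic: T₂/T₁ = (P₂/P₁)^((γ−1)/γ) ⇒ T₂ = 475×(2.65)^0.286 = 628 K; V₂ = 19.1 L.
For an ideal gas ΔU = nCvΔT with Cv = (5/2)R = 20.8 J/(mol·K).
ΔU = 1.93×20.8×(628−475) = 6120 J.

6120 J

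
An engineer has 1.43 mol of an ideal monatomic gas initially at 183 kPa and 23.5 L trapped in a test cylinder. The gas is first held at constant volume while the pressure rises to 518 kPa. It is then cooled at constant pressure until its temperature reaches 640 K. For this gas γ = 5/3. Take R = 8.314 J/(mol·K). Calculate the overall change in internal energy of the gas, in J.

4960 J

T₁ = P₁V₁/(nR) = 183×23.5/(1.43×8.314) = 362 K.
Step 1 — Isochoric: V stays 23.5 L; P/T = const ⇒ T₂ = 1020 K, P₂ = 518 kPa.
W = 0 (no volume change).
ΔU = nCvΔT = 1.43×12.5×(1020−362) = 11800 J.
Q = ΔU = 11800 J.
State after step 1: P = 518 kPa, V = 23.5 L, T = 1020 K.
Step 2 — Isobaric: P stays 518 kPa; V/T = const ⇒ T₂ = 640 K, V₂ = 14.7 L.
W = PΔV = 518×(14.7−23.5) kPa·L = -4560 J.
ΔU = nCvΔT = 1.43×12.5×(640−1020) = -6850 J.
Q = ΔU + W = nCpΔT = -11400 J.
Net over both steps: W = -4560 J, Q = 399 J, ΔU = 4960 J.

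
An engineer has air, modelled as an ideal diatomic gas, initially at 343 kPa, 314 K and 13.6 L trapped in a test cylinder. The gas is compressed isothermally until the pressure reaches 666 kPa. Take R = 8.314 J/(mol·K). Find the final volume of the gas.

7.00 L

Isothermal: T stays 314 K; PV = const ⇒ V₂ = 7.00 L, P₂ = 666 kPa.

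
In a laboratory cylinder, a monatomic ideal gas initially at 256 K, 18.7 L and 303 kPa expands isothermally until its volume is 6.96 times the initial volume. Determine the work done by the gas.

11000 J

n = P₁V₁/(RT₁) = 303×18.7/(8.314×256) = 2.66 mol.
Isothermal: T stays 256 K; PV = const ⇒ V₂ = 130 L, P₂ = 43.5 kPa.
W = nRT ln(V₂/V₁) = 2.66×8.314×256×ln(6.96) = 11000 J.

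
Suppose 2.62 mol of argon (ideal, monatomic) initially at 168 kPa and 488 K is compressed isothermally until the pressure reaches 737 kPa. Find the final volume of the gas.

V₁ = nRT₁/P₁ = 2.62×8.314×488/168 = 63.3 L.
Isothermal: T stays 488 K; PV = const ⇒ V₂ = 14.4 L, P₂ = 737 kPa.

14.4 L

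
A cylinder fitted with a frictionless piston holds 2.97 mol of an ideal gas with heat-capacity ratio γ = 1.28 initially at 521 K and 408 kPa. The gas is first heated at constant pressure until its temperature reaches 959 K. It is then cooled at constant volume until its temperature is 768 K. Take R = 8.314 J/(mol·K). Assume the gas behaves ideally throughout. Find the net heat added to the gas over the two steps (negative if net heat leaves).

V₁ = nRT₁/P₁ = 2.97×8.314×521/408 = 31.5 L.
Step 1 — Isobaric: P stays 408 kPa; V/T = const ⇒ T₂ = 959 K, V₂ = 58.0 L.
W = PΔV = 408×(58.0−31.5) kPa·L = 10800 J.
ΔU = nCvΔT = 2.97×29.7×(959−521) = 38600 J.
Q = ΔU + W = nCpΔT = 49400 J.
State after step 1: P = 408 kPa, V = 58.0 L, T = 959 K.
Step 2 — Isochoric: V stays 58.0 L; P/T = const ⇒ T₂ = 768 K, P₂ = 327 kPa.
W = 0 (no volume change).
ΔU = nCvΔT = 2.97×29.7×(768−959) = -16800 J.
Q = ΔU = -16800 J.
Net over both steps: W = 10800 J, Q = 32600 J, ΔU = 21800 J.

32600 J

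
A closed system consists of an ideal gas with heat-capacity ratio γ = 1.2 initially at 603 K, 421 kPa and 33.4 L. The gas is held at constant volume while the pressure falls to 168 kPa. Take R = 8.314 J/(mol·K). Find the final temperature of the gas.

Isochoric: V stays 33.4 L; P/T = const ⇒ T₂ = 241 K, P₂ = 168 kPa.

241 K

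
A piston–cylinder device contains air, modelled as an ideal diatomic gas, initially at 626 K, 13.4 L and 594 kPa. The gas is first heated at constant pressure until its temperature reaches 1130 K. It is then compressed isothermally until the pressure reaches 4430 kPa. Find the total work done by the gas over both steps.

n = P₁V₁/(RT₁) = 594×13.4/(8.314×626) = 1.53 mol.
Step 1 — Isobaric: P stays 594 kPa; V/T = const ⇒ T₂ = 1130 K, V₂ = 24.2 L.
W = PΔV = 594×(24.2−13.4) kPa·L = 6410 J.
ΔU = nCvΔT = 1.53×20.8×(1130−626) = 16000 J.
Q = ΔU + W = nCpΔT = 22400 J.
State after step 1: P = 594 kPa, V = 24.2 L, T = 1130 K.
Step 2 — Isothermal: T stays 1130 K; PV = const ⇒ V₂ = 3.24 L, P₂ = 4430 kPa.
ΔU = 0 (ideal gas, T constant).
W = nRT ln(V₂/V₁) = 1.53×8.314×1130×ln(0.134) = -28900 J.
Q = ΔU + W = -28900 J.
Net over both steps: W = -22500 J, Q = -6440 J, ΔU = 16000 J.

-22500 J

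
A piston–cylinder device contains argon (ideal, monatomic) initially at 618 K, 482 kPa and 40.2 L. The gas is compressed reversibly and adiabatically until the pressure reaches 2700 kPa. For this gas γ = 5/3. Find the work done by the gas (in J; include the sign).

-28800 J

n = P₁V₁/(RT₁) = 482×40.2/(8.314×618) = 3.77 mol.
Adiabatic: T₂/T₁ = (P₂/P₁)^((γ−1)/γ) ⇒ T₂ = 618×(5.60)^0.400 = 1230 K; V₂ = 14.3 L.
ΔU = nCvΔT = 3.77×12.5×(1230−618) = 28800 J.
Q = 0 for an adiabatic process, so W = −ΔU = -28800 J.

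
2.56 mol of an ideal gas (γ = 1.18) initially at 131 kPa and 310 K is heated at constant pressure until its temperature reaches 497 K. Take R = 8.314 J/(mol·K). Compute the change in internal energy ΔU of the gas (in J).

V₁ = nRT₁/P₁ = 2.56×8.314×310/131 = 50.4 L.
Isobaric: P stays 131 kPa; V/T = const ⇒ T₂ = 497 K, V₂ = 80.7 L.
For an ideal gas ΔU = nCvΔT with Cv = R/(γ−1) = 46.2 J/(mol·K).
ΔU = 2.56×46.2×(497−310) = 22100 J.

22100 J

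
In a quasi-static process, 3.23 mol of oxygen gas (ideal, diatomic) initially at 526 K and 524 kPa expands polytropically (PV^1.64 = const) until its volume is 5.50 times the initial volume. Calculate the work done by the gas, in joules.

V₁ = nRT₁/P₁ = 3.23×8.314×526/524 = 27.0 L.
Polytropic n=1.64: T₂ = T₁(V₁/V₂)^(n−1) = 526×(0.182)^0.64 = 177 K; P₂ = P₁(V₁/V₂)^n = 32.0 kPa.
W = (P₁V₁−P₂V₂)/(n−1) = (524×27.0−32.0×148)/0.64 = 14700 J.

14700 J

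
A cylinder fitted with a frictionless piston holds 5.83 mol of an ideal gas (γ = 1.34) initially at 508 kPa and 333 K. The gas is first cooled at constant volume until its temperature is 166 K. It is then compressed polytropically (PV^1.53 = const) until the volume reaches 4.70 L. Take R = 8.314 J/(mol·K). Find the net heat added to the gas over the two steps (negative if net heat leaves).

-8930 J

V₁ = nRT₁/P₁ = 5.83×8.314×333/508 = 31.8 L.
Step 1 — Isochoric: V stays 31.8 L; P/T = const ⇒ T₂ = 166 K, P₂ = 253 kPa.
W = 0 (no volume change).
ΔU = nCvΔT = 5.83×24.5×(166−333) = -23800 J.
Q = ΔU = -23800 J.
State after step 1: P = 253 kPa, V = 31.8 L, T = 166 K.
Step 2 — Polytropic n=1.53: T₂ = T₁(V₁/V₂)^(n−1) = 166×(6.76)^0.53 = 457 K; P₂ = P₁(V₁/V₂)^n = 4710 kPa.
W = (P₁V₁−P₂V₂)/(n−1) = (253×31.8−4710×4.70)/0.53 = -26600 J.
ΔU = nCvΔT = 5.83×24.5×(457−166) = 41500 J.
Q = ΔU + W = 14900 J.
Net over both steps: W = -26600 J, Q = -8930 J, ΔU = 17700 J.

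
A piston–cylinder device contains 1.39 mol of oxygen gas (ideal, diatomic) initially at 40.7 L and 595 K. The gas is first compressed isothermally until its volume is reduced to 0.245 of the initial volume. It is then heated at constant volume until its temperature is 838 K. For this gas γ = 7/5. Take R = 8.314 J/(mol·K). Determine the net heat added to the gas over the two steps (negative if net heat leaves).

-2650 J

P₁ = nRT₁/V₁ = 1.39×8.314×595/40.7 = 169 kPa.
Step 1 — Isothermal: T stays 595 K; PV = const ⇒ V₂ = 9.97 L, P₂ = 690 kPa.
ΔU = 0 (ideal gas, T constant).
W = nRT ln(V₂/V₁) = 1.39×8.314×595×ln(0.245) = -9670 J.
Q = ΔU + W = -9670 J.
State after step 1: P = 690 kPa, V = 9.97 L, T = 595 K.
Step 2 — Isochoric: V stays 9.97 L; P/T = const ⇒ T₂ = 838 K, P₂ = 971 kPa.
W = 0 (no volume change).
ΔU = nCvΔT = 1.39×20.8×(838−595) = 7020 J.
Q = ΔU = 7020 J.
Net over both steps: W = -9670 J, Q = -2650 J, ΔU = 7020 J.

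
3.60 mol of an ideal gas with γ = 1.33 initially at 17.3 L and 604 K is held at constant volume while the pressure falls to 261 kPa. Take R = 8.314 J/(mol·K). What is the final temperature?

151 K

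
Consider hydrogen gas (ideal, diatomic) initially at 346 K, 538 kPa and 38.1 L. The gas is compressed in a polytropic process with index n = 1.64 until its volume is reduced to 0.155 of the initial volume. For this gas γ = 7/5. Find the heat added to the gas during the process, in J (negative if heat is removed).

n = P₁V₁/(RT₁) = 538×38.1/(8.314×346) = 7.13 mol.
Polytropic n=1.64: T₂ = T₁(V₁/V₂)^(n−1) = 346×(6.45)^0.64 = 1140 K; P₂ = P₁(V₁/V₂)^n = 11400 kPa.
W = (P₁V₁−P₂V₂)/(n−1) = (538×38.1−11400×5.91)/0.64 = -73600 J.
ΔU = nCvΔT = 7.13×20.8×(1140−346) = 118000 J.
Q = ΔU + W = 44200 J.

44200 J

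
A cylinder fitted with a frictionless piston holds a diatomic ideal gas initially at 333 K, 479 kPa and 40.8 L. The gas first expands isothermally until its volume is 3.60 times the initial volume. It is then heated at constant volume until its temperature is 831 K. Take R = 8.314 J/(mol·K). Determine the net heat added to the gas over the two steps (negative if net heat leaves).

98100 J

n = P₁V₁/(RT₁) = 479×40.8/(8.314×333) = 7.06 mol.
Step 1 — Isothermal: T stays 333 K; PV = const ⇒ V₂ = 147 L, P₂ = 133 kPa.
ΔU = 0 (ideal gas, T constant).
W = nRT ln(V₂/V₁) = 7.06×8.314×333×ln(3.60) = 25000 J.
Q = ΔU + W = 25000 J.
State after step 1: P = 133 kPa, V = 147 L, T = 333 K.
Step 2 — Isochoric: V stays 147 L; P/T = const ⇒ T₂ = 831 K, P₂ = 332 kPa.
W = 0 (no volume change).
ΔU = nCvΔT = 7.06×20.8×(831−333) = 73100 J.
Q = ΔU = 73100 J.
Net over both steps: W = 25000 J, Q = 98100 J, ΔU = 73100 J.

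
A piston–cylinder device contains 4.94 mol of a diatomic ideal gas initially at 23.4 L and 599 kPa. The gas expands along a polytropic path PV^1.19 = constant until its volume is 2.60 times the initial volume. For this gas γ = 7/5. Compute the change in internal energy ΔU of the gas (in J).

T₁ = P₁V₁/(nR) = 599×23.4/(4.94×8.314) = 341 K.
Polytropic n=1.19: T₂ = T₁(V₁/V₂)^(n−1) = 341×(0.385)^0.19 = 285 K; P₂ = P₁(V₁/V₂)^n = 192 kPa.
For an ideal gas ΔU = nCvΔT with Cv = (5/2)R = 20.8 J/(mol·K).
ΔU = 4.94×20.8×(285−341) = -5820 J.

-5820 J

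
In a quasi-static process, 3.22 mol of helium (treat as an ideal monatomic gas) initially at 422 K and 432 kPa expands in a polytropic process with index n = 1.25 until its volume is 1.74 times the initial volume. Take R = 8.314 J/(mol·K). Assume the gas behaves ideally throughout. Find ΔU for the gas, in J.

-2190 J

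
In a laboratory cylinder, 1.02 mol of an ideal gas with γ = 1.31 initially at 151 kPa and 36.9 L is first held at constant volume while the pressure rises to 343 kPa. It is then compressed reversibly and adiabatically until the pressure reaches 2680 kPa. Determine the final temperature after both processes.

T₁ = P₁V₁/(nR) = 151×36.9/(1.02×8.314) = 657 K.
Step 1 — Isochoric: V stays 36.9 L; P/T = const ⇒ T₂ = 1490 K, P₂ = 343 kPa.
W = 0 (no volume change).
ΔU = nCvΔT = 1.02×26.8×(1490−657) = 22900 J.
Q = ΔU = 22900 J.
State after step 1: P = 343 kPa, V = 36.9 L, T = 1490 K.
Step 2 — Adiabatic: T₂/T₁ = (P₂/P₁)^((γ−1)/γ) ⇒ T₂ = 1490×(7.81)^0.237 = 2430 K; V₂ = 7.68 L.
ΔU = nCvΔT = 1.02×26.8×(2430−1490) = 25600 J.
Q = 0 for an adiabatic process, so W = −ΔU = -25600 J.
Net over both steps: W = -25600 J, Q = 22900 J, ΔU = 48400 J.

2430 K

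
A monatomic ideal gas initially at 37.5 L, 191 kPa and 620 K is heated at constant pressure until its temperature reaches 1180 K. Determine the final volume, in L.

71.4 L

Isobaric: P stays 191 kPa; V/T = const ⇒ T₂ = 1180 K, V₂ = 71.4 L.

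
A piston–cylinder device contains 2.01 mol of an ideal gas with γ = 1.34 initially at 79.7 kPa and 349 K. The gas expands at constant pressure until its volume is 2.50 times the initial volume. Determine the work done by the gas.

8750 J

V₁ = nRT₁/P₁ = 2.01×8.314×349/79.7 = 73.2 L.
Isobaric: P stays 79.7 kPa; V/T = const ⇒ T₂ = 872 K, V₂ = 183 L.
W = PΔV = 79.7×(183−73.2) kPa·L = 8750 J.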